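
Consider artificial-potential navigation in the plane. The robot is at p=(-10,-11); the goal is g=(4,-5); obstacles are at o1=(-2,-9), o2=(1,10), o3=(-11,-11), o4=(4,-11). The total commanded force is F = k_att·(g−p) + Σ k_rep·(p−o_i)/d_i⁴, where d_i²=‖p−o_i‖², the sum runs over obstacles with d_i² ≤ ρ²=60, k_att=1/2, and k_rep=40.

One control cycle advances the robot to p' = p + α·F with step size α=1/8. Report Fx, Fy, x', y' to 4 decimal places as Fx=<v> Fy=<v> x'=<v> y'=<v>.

F_att = 1/2·(g−p) = 1/2·(14,6) = (7.0000,3.0000)
o1: d²=68 > ρ²=60 → inactive
o2: d²=562 > ρ²=60 → inactive
o3: d²=1 ≤ ρ²=60; F_rep = 40·(1,0)/1² = (40.0000,0.0000)
o4: d²=196 > ρ²=60 → inactive
F = F_att + ΣF_rep = (47.0000,3.0000)
p' = p + 1/8·F = (-4.1250,-10.6250)

Fx=47.0000 Fy=3.0000 x'=-4.1250 y'=-10.6250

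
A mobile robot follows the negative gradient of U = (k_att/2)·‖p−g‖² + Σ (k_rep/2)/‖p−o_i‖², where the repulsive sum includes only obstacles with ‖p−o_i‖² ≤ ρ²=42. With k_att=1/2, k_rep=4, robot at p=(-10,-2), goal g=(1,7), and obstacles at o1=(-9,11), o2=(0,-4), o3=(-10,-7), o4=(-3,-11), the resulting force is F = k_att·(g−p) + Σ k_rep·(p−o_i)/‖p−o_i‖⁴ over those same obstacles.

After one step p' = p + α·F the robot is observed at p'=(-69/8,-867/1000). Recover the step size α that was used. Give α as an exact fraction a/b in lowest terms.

F_att = 1/2·(g−p) = 1/2·(11,9) = (5.5000,4.5000)
o1: d²=170 > ρ²=42 → inactive
o2: d²=104 > ρ²=42 → inactive
o3: d²=25 ≤ ρ²=42; F_rep = 4·(0,5)/25² = (0.0000,0.0320)
o4: d²=130 > ρ²=42 → inactive
F = F_att + ΣF_rep = (5.5000,4.5320)
Δp = p'−p = (1.3750,1.1330); α = Δx/Fx = (11/8) / (11/2) = 1/4
check: Δy/Fy = (1133/1000) / (1133/250) = 1/4 ✓

α = 1/4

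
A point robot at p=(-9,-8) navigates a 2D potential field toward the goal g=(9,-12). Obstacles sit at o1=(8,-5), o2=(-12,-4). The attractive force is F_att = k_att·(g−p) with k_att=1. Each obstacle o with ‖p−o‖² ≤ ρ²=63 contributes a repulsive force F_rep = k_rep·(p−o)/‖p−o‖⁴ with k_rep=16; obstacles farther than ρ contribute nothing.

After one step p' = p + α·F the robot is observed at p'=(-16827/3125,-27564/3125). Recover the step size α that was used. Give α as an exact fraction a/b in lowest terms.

F_att = 1·(g−p) = 1·(18,-4) = (18.0000,-4.0000)
o1: d²=298 > ρ²=63 → inactive
o2: d²=25 ≤ ρ²=63; F_rep = 16·(3,-4)/25² = (0.0768,-0.1024)
F = F_att + ΣF_rep = (18.0768,-4.1024)
Δp = p'−p = (3.6154,-0.8205); α = Δx/Fx = (11298/3125) / (11298/625) = 1/5
check: Δy/Fy = (-2564/3125) / (-2564/625) = 1/5 ✓

α = 1/5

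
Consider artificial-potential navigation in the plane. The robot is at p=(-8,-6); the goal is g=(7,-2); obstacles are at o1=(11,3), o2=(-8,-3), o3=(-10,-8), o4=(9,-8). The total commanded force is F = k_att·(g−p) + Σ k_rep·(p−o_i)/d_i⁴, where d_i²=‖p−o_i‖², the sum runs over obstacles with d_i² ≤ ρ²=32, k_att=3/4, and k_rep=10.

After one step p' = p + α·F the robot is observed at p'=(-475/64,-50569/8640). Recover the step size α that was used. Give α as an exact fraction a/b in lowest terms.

α = 1/20

F_att = 3/4·(g−p) = 3/4·(15,4) = (11.2500,3.0000)
o1: d²=442 > ρ²=32 → inactive
o2: d²=9 ≤ ρ²=32; F_rep = 10·(0,-3)/9² = (0.0000,-0.3704)
o3: d²=8 ≤ ρ²=32; F_rep = 10·(2,2)/8² = (0.3125,0.3125)
o4: d²=293 > ρ²=32 → inactive
F = F_att + ΣF_rep = (11.5625,2.9421)
Δp = p'−p = (0.5781,0.1471); α = Δx/Fx = (37/64) / (185/16) = 1/20
check: Δy/Fy = (1271/8640) / (1271/432) = 1/20 ✓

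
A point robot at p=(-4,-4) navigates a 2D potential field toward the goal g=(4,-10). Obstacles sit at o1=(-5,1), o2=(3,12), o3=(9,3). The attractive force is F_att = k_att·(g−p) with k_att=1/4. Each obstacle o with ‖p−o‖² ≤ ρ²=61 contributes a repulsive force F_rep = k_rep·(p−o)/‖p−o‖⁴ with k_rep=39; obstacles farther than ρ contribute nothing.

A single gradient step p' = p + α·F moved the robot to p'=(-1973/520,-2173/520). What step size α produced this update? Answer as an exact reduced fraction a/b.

α = 1/10

F_att = 1/4·(g−p) = 1/4·(8,-6) = (2.0000,-1.5000)
o1: d²=26 ≤ ρ²=61; F_rep = 39·(1,-5)/26² = (0.0577,-0.2885)
o2: d²=305 > ρ²=61 → inactive
o3: d²=218 > ρ²=61 → inactive
F = F_att + ΣF_rep = (2.0577,-1.7885)
Δp = p'−p = (0.2058,-0.1788); α = Δx/Fx = (107/520) / (107/52) = 1/10
check: Δy/Fy = (-93/520) / (-93/52) = 1/10 ✓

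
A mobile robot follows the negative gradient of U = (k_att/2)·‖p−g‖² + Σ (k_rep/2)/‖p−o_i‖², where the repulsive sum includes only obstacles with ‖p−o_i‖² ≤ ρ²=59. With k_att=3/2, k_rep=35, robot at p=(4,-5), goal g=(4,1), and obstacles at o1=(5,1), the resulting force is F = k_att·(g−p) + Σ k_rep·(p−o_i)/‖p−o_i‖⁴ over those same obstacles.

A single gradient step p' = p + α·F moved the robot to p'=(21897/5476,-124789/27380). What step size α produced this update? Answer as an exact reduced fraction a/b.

F_att = 3/2·(g−p) = 3/2·(0,6) = (0.0000,9.0000)
o1: d²=37 ≤ ρ²=59; F_rep = 35·(-1,-6)/37² = (-0.0256,-0.1534)
F = F_att + ΣF_rep = (-0.0256,8.8466)
Δp = p'−p = (-0.0013,0.4423); α = Δx/Fx = (-7/5476) / (-35/1369) = 1/20
check: Δy/Fy = (12111/27380) / (12111/1369) = 1/20 ✓

α = 1/20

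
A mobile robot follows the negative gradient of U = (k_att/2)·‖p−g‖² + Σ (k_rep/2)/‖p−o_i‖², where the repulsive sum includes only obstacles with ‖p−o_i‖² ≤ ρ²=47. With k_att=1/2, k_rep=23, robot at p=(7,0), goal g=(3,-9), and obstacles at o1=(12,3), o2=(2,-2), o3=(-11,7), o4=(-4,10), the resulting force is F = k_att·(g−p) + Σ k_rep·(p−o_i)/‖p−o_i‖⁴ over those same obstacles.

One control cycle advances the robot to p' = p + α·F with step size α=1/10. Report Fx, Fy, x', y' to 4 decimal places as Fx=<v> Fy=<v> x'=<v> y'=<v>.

F_att = 1/2·(g−p) = 1/2·(-4,-9) = (-2.0000,-4.5000)
o1: d²=34 ≤ ρ²=47; F_rep = 23·(-5,-3)/34² = (-0.0995,-0.0597)
o2: d²=29 ≤ ρ²=47; F_rep = 23·(5,2)/29² = (0.1367,0.0547)
o3: d²=373 > ρ²=47 → inactive
o4: d²=221 > ρ²=47 → inactive
F = F_att + ΣF_rep = (-1.9627,-4.5050)
p' = p + 1/10·F = (6.8037,-0.4505)

Fx=-1.9627 Fy=-4.5050 x'=6.8037 y'=-0.4505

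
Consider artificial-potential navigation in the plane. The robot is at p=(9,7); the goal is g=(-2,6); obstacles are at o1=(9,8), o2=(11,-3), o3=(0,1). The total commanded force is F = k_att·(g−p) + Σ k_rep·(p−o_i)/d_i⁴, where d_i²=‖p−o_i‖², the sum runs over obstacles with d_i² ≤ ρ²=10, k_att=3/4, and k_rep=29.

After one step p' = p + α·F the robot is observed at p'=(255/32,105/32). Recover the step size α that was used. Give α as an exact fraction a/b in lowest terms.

α = 1/8

F_att = 3/4·(g−p) = 3/4·(-11,-1) = (-8.2500,-0.7500)
o1: d²=1 ≤ ρ²=10; F_rep = 29·(0,-1)/1² = (0.0000,-29.0000)
o2: d²=104 > ρ²=10 → inactive
o3: d²=117 > ρ²=10 → inactive
F = F_att + ΣF_rep = (-8.2500,-29.7500)
Δp = p'−p = (-1.0312,-3.7188); α = Δx/Fx = (-33/32) / (-33/4) = 1/8
check: Δy/Fy = (-119/32) / (-119/4) = 1/8 ✓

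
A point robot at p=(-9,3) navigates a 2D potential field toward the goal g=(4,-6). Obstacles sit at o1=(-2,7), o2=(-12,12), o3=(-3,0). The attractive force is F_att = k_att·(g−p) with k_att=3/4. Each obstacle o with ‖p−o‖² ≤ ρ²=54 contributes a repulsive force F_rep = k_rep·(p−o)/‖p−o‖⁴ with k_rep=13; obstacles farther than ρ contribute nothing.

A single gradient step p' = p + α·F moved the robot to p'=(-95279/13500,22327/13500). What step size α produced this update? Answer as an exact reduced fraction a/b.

α = 1/5

F_att = 3/4·(g−p) = 3/4·(13,-9) = (9.7500,-6.7500)
o1: d²=65 > ρ²=54 → inactive
o2: d²=90 > ρ²=54 → inactive
o3: d²=45 ≤ ρ²=54; F_rep = 13·(-6,3)/45² = (-0.0385,0.0193)
F = F_att + ΣF_rep = (9.7115,-6.7307)
Δp = p'−p = (1.9423,-1.3461); α = Δx/Fx = (26221/13500) / (26221/2700) = 1/5
check: Δy/Fy = (-18173/13500) / (-18173/2700) = 1/5 ✓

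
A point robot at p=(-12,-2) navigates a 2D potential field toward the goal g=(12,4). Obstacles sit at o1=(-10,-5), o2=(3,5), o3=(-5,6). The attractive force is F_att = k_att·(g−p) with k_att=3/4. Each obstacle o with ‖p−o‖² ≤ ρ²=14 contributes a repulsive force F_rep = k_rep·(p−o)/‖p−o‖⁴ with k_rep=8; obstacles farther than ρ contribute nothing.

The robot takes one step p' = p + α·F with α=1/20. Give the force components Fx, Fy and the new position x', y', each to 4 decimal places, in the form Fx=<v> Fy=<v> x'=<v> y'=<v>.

Fx=17.9053 Fy=4.6420 x'=-11.1047 y'=-1.7679

F_att = 3/4·(g−p) = 3/4·(24,6) = (18.0000,4.5000)
o1: d²=13 ≤ ρ²=14; F_rep = 8·(-2,3)/13² = (-0.0947,0.1420)
o2: d²=274 > ρ²=14 → inactive
o3: d²=113 > ρ²=14 → inactive
F = F_att + ΣF_rep = (17.9053,4.6420)
p' = p + 1/20·F = (-11.1047,-1.7679)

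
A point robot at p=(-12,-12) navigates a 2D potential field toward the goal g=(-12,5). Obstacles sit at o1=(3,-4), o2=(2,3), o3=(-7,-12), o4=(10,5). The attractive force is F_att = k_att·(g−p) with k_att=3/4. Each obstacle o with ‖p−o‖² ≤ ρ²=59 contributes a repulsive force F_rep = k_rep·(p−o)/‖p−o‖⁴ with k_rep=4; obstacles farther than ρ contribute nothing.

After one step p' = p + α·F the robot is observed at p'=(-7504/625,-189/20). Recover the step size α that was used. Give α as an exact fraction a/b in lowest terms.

α = 1/5

F_att = 3/4·(g−p) = 3/4·(0,17) = (0.0000,12.7500)
o1: d²=289 > ρ²=59 → inactive
o2: d²=421 > ρ²=59 → inactive
o3: d²=25 ≤ ρ²=59; F_rep = 4·(-5,0)/25² = (-0.0320,0.0000)
o4: d²=773 > ρ²=59 → inactive
F = F_att + ΣF_rep = (-0.0320,12.7500)
Δp = p'−p = (-0.0064,2.5500); α = Δx/Fx = (-4/625) / (-4/125) = 1/5
check: Δy/Fy = (51/20) / (51/4) = 1/5 ✓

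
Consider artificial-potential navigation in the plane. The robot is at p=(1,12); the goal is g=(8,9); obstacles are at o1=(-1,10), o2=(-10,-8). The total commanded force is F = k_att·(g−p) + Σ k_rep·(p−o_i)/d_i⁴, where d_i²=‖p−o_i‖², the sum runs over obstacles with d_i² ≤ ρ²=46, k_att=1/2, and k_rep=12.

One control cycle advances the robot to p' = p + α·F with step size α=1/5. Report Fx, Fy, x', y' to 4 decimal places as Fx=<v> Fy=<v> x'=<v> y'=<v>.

F_att = 1/2·(g−p) = 1/2·(7,-3) = (3.5000,-1.5000)
o1: d²=8 ≤ ρ²=46; F_rep = 12·(2,2)/8² = (0.3750,0.3750)
o2: d²=521 > ρ²=46 → inactive
F = F_att + ΣF_rep = (3.8750,-1.1250)
p' = p + 1/5·F = (1.7750,11.7750)

Fx=3.8750 Fy=-1.1250 x'=1.7750 y'=11.7750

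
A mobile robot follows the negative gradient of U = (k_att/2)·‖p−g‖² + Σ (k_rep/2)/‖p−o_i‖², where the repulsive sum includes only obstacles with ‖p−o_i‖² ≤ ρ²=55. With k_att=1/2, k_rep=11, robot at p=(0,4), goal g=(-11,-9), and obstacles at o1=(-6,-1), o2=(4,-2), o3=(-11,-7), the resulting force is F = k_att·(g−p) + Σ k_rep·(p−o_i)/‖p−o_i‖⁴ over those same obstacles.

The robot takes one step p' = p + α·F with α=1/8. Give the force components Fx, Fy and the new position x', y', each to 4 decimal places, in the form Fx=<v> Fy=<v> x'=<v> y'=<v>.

Fx=-5.5163 Fy=-6.4756 x'=-0.6895 y'=3.1906

F_att = 1/2·(g−p) = 1/2·(-11,-13) = (-5.5000,-6.5000)
o1: d²=61 > ρ²=55 → inactive
o2: d²=52 ≤ ρ²=55; F_rep = 11·(-4,6)/52² = (-0.0163,0.0244)
o3: d²=242 > ρ²=55 → inactive
F = F_att + ΣF_rep = (-5.5163,-6.4756)
p' = p + 1/8·F = (-0.6895,3.1906)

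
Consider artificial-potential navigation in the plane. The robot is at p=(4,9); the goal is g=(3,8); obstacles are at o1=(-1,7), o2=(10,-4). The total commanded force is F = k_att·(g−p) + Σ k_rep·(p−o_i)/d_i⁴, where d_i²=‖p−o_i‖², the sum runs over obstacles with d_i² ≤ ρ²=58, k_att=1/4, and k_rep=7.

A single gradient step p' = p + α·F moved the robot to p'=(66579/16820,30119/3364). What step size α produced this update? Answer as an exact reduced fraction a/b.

F_att = 1/4·(g−p) = 1/4·(-1,-1) = (-0.2500,-0.2500)
o1: d²=29 ≤ ρ²=58; F_rep = 7·(5,2)/29² = (0.0416,0.0166)
o2: d²=205 > ρ²=58 → inactive
F = F_att + ΣF_rep = (-0.2084,-0.2334)
Δp = p'−p = (-0.0417,-0.0467); α = Δx/Fx = (-701/16820) / (-701/3364) = 1/5
check: Δy/Fy = (-157/3364) / (-785/3364) = 1/5 ✓

α = 1/5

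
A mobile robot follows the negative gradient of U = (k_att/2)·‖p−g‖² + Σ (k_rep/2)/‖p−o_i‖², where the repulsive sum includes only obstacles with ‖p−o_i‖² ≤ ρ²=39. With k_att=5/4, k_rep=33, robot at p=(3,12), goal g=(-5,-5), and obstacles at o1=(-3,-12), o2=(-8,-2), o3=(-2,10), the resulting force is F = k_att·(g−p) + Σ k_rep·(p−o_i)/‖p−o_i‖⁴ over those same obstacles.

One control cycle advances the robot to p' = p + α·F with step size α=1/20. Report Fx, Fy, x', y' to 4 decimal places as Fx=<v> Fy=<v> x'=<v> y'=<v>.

F_att = 5/4·(g−p) = 5/4·(-8,-17) = (-10.0000,-21.2500)
o1: d²=612 > ρ²=39 → inactive
o2: d²=317 > ρ²=39 → inactive
o3: d²=29 ≤ ρ²=39; F_rep = 33·(5,2)/29² = (0.1962,0.0785)
F = F_att + ΣF_rep = (-9.8038,-21.1715)
p' = p + 1/20·F = (2.5098,10.9414)

Fx=-9.8038 Fy=-21.1715 x'=2.5098 y'=10.9414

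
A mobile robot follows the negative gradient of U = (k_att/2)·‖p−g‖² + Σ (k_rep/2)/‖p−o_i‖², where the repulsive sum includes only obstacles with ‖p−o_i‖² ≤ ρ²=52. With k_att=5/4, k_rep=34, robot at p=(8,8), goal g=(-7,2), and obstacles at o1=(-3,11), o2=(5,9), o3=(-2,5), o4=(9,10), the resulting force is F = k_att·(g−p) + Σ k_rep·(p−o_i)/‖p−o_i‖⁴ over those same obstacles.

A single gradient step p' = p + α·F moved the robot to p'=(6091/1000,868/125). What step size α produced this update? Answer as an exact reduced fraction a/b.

F_att = 5/4·(g−p) = 5/4·(-15,-6) = (-18.7500,-7.5000)
o1: d²=130 > ρ²=52 → inactive
o2: d²=10 ≤ ρ²=52; F_rep = 34·(3,-1)/10² = (1.0200,-0.3400)
o3: d²=109 > ρ²=52 → inactive
o4: d²=5 ≤ ρ²=52; F_rep = 34·(-1,-2)/5² = (-1.3600,-2.7200)
F = F_att + ΣF_rep = (-19.0900,-10.5600)
Δp = p'−p = (-1.9090,-1.0560); α = Δx/Fx = (-1909/1000) / (-1909/100) = 1/10
check: Δy/Fy = (-132/125) / (-264/25) = 1/10 ✓

α = 1/10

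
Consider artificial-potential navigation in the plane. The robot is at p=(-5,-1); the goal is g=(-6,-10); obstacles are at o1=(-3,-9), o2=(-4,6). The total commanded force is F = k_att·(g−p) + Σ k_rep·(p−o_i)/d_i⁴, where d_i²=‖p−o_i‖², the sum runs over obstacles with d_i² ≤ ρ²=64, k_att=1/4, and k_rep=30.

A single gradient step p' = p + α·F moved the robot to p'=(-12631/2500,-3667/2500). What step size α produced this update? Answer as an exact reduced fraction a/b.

α = 1/5

F_att = 1/4·(g−p) = 1/4·(-1,-9) = (-0.2500,-2.2500)
o1: d²=68 > ρ²=64 → inactive
o2: d²=50 ≤ ρ²=64; F_rep = 30·(-1,-7)/50² = (-0.0120,-0.0840)
F = F_att + ΣF_rep = (-0.2620,-2.3340)
Δp = p'−p = (-0.0524,-0.4668); α = Δx/Fx = (-131/2500) / (-131/500) = 1/5
check: Δy/Fy = (-1167/2500) / (-1167/500) = 1/5 ✓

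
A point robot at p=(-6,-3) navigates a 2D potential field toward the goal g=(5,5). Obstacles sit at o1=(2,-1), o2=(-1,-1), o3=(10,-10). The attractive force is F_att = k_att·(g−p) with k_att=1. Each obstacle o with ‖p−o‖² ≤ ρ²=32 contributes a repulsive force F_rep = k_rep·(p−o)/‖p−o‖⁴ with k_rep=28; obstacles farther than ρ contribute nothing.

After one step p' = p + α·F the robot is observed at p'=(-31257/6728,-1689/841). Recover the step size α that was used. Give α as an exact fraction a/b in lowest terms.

F_att = 1·(g−p) = 1·(11,8) = (11.0000,8.0000)
o1: d²=68 > ρ²=32 → inactive
o2: d²=29 ≤ ρ²=32; F_rep = 28·(-5,-2)/29² = (-0.1665,-0.0666)
o3: d²=305 > ρ²=32 → inactive
F = F_att + ΣF_rep = (10.8335,7.9334)
Δp = p'−p = (1.3542,0.9917); α = Δx/Fx = (9111/6728) / (9111/841) = 1/8
check: Δy/Fy = (834/841) / (6672/841) = 1/8 ✓

α = 1/8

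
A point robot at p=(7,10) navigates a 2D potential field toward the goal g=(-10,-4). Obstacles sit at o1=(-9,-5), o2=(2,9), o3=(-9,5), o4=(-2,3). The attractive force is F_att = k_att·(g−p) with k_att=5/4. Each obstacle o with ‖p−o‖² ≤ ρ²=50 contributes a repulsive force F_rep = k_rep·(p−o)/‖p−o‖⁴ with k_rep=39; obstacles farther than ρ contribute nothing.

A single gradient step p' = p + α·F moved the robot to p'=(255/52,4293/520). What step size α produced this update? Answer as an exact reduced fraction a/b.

F_att = 5/4·(g−p) = 5/4·(-17,-14) = (-21.2500,-17.5000)
o1: d²=481 > ρ²=50 → inactive
o2: d²=26 ≤ ρ²=50; F_rep = 39·(5,1)/26² = (0.2885,0.0577)
o3: d²=281 > ρ²=50 → inactive
o4: d²=130 > ρ²=50 → inactive
F = F_att + ΣF_rep = (-20.9615,-17.4423)
Δp = p'−p = (-2.0962,-1.7442); α = Δx/Fx = (-109/52) / (-545/26) = 1/10
check: Δy/Fy = (-907/520) / (-907/52) = 1/10 ✓

α = 1/10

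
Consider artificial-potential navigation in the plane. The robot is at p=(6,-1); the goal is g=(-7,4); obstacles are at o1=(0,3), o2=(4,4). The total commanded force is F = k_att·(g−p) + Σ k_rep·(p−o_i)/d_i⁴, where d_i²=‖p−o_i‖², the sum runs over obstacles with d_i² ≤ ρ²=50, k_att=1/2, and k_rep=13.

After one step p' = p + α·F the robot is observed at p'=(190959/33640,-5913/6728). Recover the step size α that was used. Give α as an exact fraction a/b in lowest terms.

F_att = 1/2·(g−p) = 1/2·(-13,5) = (-6.5000,2.5000)
o1: d²=52 > ρ²=50 → inactive
o2: d²=29 ≤ ρ²=50; F_rep = 13·(2,-5)/29² = (0.0309,-0.0773)
F = F_att + ΣF_rep = (-6.4691,2.4227)
Δp = p'−p = (-0.3235,0.1211); α = Δx/Fx = (-10881/33640) / (-10881/1682) = 1/20
check: Δy/Fy = (815/6728) / (4075/1682) = 1/20 ✓

α = 1/20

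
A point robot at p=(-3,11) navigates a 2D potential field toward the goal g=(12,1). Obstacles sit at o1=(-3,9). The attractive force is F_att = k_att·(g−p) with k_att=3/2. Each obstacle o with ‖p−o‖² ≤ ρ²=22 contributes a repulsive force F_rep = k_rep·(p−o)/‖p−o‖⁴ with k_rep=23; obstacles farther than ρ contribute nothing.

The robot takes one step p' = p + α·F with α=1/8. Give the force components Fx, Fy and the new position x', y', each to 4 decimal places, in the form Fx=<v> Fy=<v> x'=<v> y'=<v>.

F_att = 3/2·(g−p) = 3/2·(15,-10) = (22.5000,-15.0000)
o1: d²=4 ≤ ρ²=22; F_rep = 23·(0,2)/4² = (0.0000,2.8750)
F = F_att + ΣF_rep = (22.5000,-12.1250)
p' = p + 1/8·F = (-0.1875,9.4844)

Fx=22.5000 Fy=-12.1250 x'=-0.1875 y'=9.4844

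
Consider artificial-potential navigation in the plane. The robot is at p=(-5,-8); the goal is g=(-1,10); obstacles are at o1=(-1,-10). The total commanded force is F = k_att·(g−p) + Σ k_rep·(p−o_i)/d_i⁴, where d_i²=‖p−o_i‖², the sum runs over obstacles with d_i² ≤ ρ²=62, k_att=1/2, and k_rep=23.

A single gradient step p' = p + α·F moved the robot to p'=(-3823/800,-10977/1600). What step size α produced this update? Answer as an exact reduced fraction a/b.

F_att = 1/2·(g−p) = 1/2·(4,18) = (2.0000,9.0000)
o1: d²=20 ≤ ρ²=62; F_rep = 23·(-4,2)/20² = (-0.2300,0.1150)
F = F_att + ΣF_rep = (1.7700,9.1150)
Δp = p'−p = (0.2213,1.1394); α = Δx/Fx = (177/800) / (177/100) = 1/8
check: Δy/Fy = (1823/1600) / (1823/200) = 1/8 ✓

α = 1/8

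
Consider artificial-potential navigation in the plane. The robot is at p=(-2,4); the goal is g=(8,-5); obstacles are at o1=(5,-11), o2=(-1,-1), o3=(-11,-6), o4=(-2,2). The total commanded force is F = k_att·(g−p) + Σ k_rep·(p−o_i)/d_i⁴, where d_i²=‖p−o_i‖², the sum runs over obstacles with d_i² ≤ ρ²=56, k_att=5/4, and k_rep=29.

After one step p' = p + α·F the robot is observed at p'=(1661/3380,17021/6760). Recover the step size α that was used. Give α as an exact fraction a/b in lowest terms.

α = 1/5

F_att = 5/4·(g−p) = 5/4·(10,-9) = (12.5000,-11.2500)
o1: d²=274 > ρ²=56 → inactive
o2: d²=26 ≤ ρ²=56; F_rep = 29·(-1,5)/26² = (-0.0429,0.2145)
o3: d²=181 > ρ²=56 → inactive
o4: d²=4 ≤ ρ²=56; F_rep = 29·(0,2)/4² = (0.0000,3.6250)
F = F_att + ΣF_rep = (12.4571,-7.4105)
Δp = p'−p = (2.4914,-1.4821); α = Δx/Fx = (8421/3380) / (8421/676) = 1/5
check: Δy/Fy = (-10019/6760) / (-10019/1352) = 1/5 ✓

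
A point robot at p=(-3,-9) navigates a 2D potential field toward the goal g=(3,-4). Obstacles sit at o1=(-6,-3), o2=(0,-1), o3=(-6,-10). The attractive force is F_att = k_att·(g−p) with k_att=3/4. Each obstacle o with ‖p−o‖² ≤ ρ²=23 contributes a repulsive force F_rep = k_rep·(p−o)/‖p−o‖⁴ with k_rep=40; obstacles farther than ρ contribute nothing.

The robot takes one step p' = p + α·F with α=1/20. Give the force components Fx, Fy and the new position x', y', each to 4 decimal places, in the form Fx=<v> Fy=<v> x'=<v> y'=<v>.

Fx=5.7000 Fy=4.1500 x'=-2.7150 y'=-8.7925

F_att = 3/4·(g−p) = 3/4·(6,5) = (4.5000,3.7500)
o1: d²=45 > ρ²=23 → inactive
o2: d²=73 > ρ²=23 → inactive
o3: d²=10 ≤ ρ²=23; F_rep = 40·(3,1)/10² = (1.2000,0.4000)
F = F_att + ΣF_rep = (5.7000,4.1500)
p' = p + 1/20·F = (-2.7150,-8.7925)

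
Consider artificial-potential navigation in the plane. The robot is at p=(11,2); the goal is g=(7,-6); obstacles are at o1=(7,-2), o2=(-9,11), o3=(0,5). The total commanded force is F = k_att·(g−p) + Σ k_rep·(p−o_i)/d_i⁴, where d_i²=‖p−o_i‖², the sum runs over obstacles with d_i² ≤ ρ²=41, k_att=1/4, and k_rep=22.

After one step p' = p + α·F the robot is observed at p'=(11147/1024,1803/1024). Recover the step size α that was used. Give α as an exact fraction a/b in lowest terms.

α = 1/8

F_att = 1/4·(g−p) = 1/4·(-4,-8) = (-1.0000,-2.0000)
o1: d²=32 ≤ ρ²=41; F_rep = 22·(4,4)/32² = (0.0859,0.0859)
o2: d²=481 > ρ²=41 → inactive
o3: d²=130 > ρ²=41 → inactive
F = F_att + ΣF_rep = (-0.9141,-1.9141)
Δp = p'−p = (-0.1143,-0.2393); α = Δx/Fx = (-117/1024) / (-117/128) = 1/8
check: Δy/Fy = (-245/1024) / (-245/128) = 1/8 ✓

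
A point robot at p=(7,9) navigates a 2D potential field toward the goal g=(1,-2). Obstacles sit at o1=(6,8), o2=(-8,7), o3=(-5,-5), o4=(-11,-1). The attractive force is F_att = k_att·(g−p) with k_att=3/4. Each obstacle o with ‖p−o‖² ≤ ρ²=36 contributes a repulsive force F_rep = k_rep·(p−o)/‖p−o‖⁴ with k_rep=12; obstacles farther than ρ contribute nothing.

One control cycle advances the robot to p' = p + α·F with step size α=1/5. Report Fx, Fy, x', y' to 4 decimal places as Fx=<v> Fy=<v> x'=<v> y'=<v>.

F_att = 3/4·(g−p) = 3/4·(-6,-11) = (-4.5000,-8.2500)
o1: d²=2 ≤ ρ²=36; F_rep = 12·(1,1)/2² = (3.0000,3.0000)
o2: d²=229 > ρ²=36 → inactive
o3: d²=340 > ρ²=36 → inactive
o4: d²=424 > ρ²=36 → inactive
F = F_att + ΣF_rep = (-1.5000,-5.2500)
p' = p + 1/5·F = (6.7000,7.9500)

Fx=-1.5000 Fy=-5.2500 x'=6.7000 y'=7.9500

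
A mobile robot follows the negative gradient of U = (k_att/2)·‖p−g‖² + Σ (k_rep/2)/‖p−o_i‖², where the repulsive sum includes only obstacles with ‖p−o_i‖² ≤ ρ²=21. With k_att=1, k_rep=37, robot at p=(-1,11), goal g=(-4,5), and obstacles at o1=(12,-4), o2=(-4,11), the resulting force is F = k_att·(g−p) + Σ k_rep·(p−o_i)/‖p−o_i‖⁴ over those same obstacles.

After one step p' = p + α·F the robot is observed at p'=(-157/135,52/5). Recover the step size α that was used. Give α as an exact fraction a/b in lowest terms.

F_att = 1·(g−p) = 1·(-3,-6) = (-3.0000,-6.0000)
o1: d²=394 > ρ²=21 → inactive
o2: d²=9 ≤ ρ²=21; F_rep = 37·(3,0)/9² = (1.3704,0.0000)
F = F_att + ΣF_rep = (-1.6296,-6.0000)
Δp = p'−p = (-0.1630,-0.6000); α = Δx/Fx = (-22/135) / (-44/27) = 1/10
check: Δy/Fy = (-3/5) / (-6) = 1/10 ✓

α = 1/10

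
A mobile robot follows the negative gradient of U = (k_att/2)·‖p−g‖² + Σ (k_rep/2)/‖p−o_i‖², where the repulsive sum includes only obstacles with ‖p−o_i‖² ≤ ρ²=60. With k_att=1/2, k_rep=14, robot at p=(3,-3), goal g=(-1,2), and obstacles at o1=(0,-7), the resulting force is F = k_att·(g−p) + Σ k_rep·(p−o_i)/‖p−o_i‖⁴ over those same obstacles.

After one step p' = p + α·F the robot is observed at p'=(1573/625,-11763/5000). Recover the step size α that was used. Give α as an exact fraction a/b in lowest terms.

F_att = 1/2·(g−p) = 1/2·(-4,5) = (-2.0000,2.5000)
o1: d²=25 ≤ ρ²=60; F_rep = 14·(3,4)/25² = (0.0672,0.0896)
F = F_att + ΣF_rep = (-1.9328,2.5896)
Δp = p'−p = (-0.4832,0.6474); α = Δx/Fx = (-302/625) / (-1208/625) = 1/4
check: Δy/Fy = (3237/5000) / (3237/1250) = 1/4 ✓

α = 1/4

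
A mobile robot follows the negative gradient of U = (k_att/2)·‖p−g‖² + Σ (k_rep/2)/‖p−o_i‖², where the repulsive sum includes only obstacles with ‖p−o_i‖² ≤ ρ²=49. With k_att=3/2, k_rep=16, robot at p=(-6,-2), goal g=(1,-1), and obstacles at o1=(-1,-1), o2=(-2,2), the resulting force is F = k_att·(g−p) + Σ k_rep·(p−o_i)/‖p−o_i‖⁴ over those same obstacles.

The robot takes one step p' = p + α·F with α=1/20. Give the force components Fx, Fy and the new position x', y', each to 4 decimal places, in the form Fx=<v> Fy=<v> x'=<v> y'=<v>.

Fx=10.3192 Fy=1.4138 x'=-5.4840 y'=-1.9293

F_att = 3/2·(g−p) = 3/2·(7,1) = (10.5000,1.5000)
o1: d²=26 ≤ ρ²=49; F_rep = 16·(-5,-1)/26² = (-0.1183,-0.0237)
o2: d²=32 ≤ ρ²=49; F_rep = 16·(-4,-4)/32² = (-0.0625,-0.0625)
F = F_att + ΣF_rep = (10.3192,1.4138)
p' = p + 1/20·F = (-5.4840,-1.9293)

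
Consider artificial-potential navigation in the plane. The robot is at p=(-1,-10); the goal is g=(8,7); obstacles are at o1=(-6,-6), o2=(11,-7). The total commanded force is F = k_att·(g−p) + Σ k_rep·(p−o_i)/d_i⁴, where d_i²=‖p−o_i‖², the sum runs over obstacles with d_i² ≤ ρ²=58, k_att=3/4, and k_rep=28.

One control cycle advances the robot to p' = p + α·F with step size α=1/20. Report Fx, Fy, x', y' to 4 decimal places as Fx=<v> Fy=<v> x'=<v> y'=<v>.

F_att = 3/4·(g−p) = 3/4·(9,17) = (6.7500,12.7500)
o1: d²=41 ≤ ρ²=58; F_rep = 28·(5,-4)/41² = (0.0833,-0.0666)
o2: d²=153 > ρ²=58 → inactive
F = F_att + ΣF_rep = (6.8333,12.6834)
p' = p + 1/20·F = (-0.6583,-9.3658)

Fx=6.8333 Fy=12.6834 x'=-0.6583 y'=-9.3658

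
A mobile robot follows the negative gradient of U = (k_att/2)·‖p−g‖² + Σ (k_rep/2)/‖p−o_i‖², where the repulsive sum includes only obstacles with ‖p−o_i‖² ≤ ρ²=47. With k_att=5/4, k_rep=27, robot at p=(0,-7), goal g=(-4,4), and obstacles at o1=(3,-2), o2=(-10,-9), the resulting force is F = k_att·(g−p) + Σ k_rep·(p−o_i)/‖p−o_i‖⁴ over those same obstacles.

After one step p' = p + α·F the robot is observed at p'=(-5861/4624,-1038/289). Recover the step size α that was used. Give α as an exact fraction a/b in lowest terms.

F_att = 5/4·(g−p) = 5/4·(-4,11) = (-5.0000,13.7500)
o1: d²=34 ≤ ρ²=47; F_rep = 27·(-3,-5)/34² = (-0.0701,-0.1168)
o2: d²=104 > ρ²=47 → inactive
F = F_att + ΣF_rep = (-5.0701,13.6332)
Δp = p'−p = (-1.2675,3.4083); α = Δx/Fx = (-5861/4624) / (-5861/1156) = 1/4
check: Δy/Fy = (985/289) / (3940/289) = 1/4 ✓

α = 1/4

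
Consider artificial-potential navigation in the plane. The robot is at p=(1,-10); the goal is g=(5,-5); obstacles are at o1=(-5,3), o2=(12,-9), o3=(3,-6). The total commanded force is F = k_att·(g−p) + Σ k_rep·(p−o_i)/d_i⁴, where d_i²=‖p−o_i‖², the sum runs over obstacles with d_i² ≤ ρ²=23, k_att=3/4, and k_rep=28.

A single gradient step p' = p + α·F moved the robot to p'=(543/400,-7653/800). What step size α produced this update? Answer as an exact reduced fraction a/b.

α = 1/8

F_att = 3/4·(g−p) = 3/4·(4,5) = (3.0000,3.7500)
o1: d²=205 > ρ²=23 → inactive
o2: d²=122 > ρ²=23 → inactive
o3: d²=20 ≤ ρ²=23; F_rep = 28·(-2,-4)/20² = (-0.1400,-0.2800)
F = F_att + ΣF_rep = (2.8600,3.4700)
Δp = p'−p = (0.3575,0.4338); α = Δx/Fx = (143/400) / (143/50) = 1/8
check: Δy/Fy = (347/800) / (347/100) = 1/8 ✓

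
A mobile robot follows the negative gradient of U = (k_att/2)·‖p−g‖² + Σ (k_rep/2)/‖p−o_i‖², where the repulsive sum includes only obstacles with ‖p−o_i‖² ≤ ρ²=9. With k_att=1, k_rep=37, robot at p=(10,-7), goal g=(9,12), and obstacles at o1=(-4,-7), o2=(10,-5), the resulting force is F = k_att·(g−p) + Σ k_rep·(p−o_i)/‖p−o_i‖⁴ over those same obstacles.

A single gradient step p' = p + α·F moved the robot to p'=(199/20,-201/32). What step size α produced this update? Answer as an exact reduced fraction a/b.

F_att = 1·(g−p) = 1·(-1,19) = (-1.0000,19.0000)
o1: d²=196 > ρ²=9 → inactive
o2: d²=4 ≤ ρ²=9; F_rep = 37·(0,-2)/4² = (0.0000,-4.6250)
F = F_att + ΣF_rep = (-1.0000,14.3750)
Δp = p'−p = (-0.0500,0.7188); α = Δx/Fx = (-1/20) / (-1) = 1/20
check: Δy/Fy = (23/32) / (115/8) = 1/20 ✓

α = 1/20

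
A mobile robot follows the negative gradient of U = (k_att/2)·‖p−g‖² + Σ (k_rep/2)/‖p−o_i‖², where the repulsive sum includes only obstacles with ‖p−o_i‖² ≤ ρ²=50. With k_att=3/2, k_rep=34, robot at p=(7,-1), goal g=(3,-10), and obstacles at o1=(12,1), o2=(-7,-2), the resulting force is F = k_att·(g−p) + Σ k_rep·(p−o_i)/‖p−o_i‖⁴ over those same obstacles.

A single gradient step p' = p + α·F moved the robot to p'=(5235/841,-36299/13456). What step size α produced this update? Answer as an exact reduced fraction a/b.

α = 1/8

F_att = 3/2·(g−p) = 3/2·(-4,-9) = (-6.0000,-13.5000)
o1: d²=29 ≤ ρ²=50; F_rep = 34·(-5,-2)/29² = (-0.2021,-0.0809)
o2: d²=197 > ρ²=50 → inactive
F = F_att + ΣF_rep = (-6.2021,-13.5809)
Δp = p'−p = (-0.7753,-1.6976); α = Δx/Fx = (-652/841) / (-5216/841) = 1/8
check: Δy/Fy = (-22843/13456) / (-22843/1682) = 1/8 ✓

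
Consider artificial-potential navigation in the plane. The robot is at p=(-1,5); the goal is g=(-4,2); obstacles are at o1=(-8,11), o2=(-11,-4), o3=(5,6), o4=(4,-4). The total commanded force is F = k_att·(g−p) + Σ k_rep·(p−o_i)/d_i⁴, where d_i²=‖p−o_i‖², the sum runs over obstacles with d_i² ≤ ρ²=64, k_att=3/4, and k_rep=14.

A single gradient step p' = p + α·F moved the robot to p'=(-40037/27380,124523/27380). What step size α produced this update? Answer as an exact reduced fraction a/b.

α = 1/5

F_att = 3/4·(g−p) = 3/4·(-3,-3) = (-2.2500,-2.2500)
o1: d²=85 > ρ²=64 → inactive
o2: d²=181 > ρ²=64 → inactive
o3: d²=37 ≤ ρ²=64; F_rep = 14·(-6,-1)/37² = (-0.0614,-0.0102)
o4: d²=106 > ρ²=64 → inactive
F = F_att + ΣF_rep = (-2.3114,-2.2602)
Δp = p'−p = (-0.4623,-0.4520); α = Δx/Fx = (-12657/27380) / (-12657/5476) = 1/5
check: Δy/Fy = (-12377/27380) / (-12377/5476) = 1/5 ✓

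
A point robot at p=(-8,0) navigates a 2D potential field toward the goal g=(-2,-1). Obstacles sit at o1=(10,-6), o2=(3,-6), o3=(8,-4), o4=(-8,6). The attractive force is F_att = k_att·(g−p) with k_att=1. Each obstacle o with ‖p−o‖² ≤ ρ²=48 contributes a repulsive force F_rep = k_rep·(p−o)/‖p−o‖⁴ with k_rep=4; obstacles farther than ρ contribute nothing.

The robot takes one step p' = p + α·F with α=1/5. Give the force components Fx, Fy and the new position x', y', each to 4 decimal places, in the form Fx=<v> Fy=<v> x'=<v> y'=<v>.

Fx=6.0000 Fy=-1.0185 x'=-6.8000 y'=-0.2037

F_att = 1·(g−p) = 1·(6,-1) = (6.0000,-1.0000)
o1: d²=360 > ρ²=48 → inactive
o2: d²=157 > ρ²=48 → inactive
o3: d²=272 > ρ²=48 → inactive
o4: d²=36 ≤ ρ²=48; F_rep = 4·(0,-6)/36² = (0.0000,-0.0185)
F = F_att + ΣF_rep = (6.0000,-1.0185)
p' = p + 1/5·F = (-6.8000,-0.2037)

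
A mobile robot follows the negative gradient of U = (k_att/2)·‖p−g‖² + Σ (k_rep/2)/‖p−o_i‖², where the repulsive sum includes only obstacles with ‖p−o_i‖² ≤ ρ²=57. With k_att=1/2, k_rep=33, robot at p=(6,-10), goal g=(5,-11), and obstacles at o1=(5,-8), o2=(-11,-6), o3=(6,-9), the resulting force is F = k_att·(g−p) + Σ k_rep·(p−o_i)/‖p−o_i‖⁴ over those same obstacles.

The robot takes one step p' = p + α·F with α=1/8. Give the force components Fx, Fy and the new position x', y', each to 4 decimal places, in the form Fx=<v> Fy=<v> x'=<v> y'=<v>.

F_att = 1/2·(g−p) = 1/2·(-1,-1) = (-0.5000,-0.5000)
o1: d²=5 ≤ ρ²=57; F_rep = 33·(1,-2)/5² = (1.3200,-2.6400)
o2: d²=305 > ρ²=57 → inactive
o3: d²=1 ≤ ρ²=57; F_rep = 33·(0,-1)/1² = (0.0000,-33.0000)
F = F_att + ΣF_rep = (0.8200,-36.1400)
p' = p + 1/8·F = (6.1025,-14.5175)

Fx=0.8200 Fy=-36.1400 x'=6.1025 y'=-14.5175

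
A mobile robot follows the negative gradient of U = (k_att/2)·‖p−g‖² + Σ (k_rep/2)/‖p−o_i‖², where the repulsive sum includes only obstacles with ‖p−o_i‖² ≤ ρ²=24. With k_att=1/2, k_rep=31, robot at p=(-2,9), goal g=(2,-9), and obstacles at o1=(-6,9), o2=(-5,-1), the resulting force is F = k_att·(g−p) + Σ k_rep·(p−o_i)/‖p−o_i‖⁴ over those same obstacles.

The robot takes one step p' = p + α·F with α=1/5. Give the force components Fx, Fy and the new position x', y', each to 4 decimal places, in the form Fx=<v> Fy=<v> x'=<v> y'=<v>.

Fx=2.4844 Fy=-9.0000 x'=-1.5031 y'=7.2000

F_att = 1/2·(g−p) = 1/2·(4,-18) = (2.0000,-9.0000)
o1: d²=16 ≤ ρ²=24; F_rep = 31·(4,0)/16² = (0.4844,0.0000)
o2: d²=109 > ρ²=24 → inactive
F = F_att + ΣF_rep = (2.4844,-9.0000)
p' = p + 1/5·F = (-1.5031,7.2000)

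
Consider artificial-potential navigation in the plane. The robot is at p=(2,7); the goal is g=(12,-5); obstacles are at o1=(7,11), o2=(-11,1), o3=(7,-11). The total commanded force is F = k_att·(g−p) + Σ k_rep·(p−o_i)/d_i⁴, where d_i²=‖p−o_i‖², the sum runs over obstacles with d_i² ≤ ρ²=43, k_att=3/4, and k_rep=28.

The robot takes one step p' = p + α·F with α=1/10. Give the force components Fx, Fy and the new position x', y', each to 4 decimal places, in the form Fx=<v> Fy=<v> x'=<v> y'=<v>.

F_att = 3/4·(g−p) = 3/4·(10,-12) = (7.5000,-9.0000)
o1: d²=41 ≤ ρ²=43; F_rep = 28·(-5,-4)/41² = (-0.0833,-0.0666)
o2: d²=205 > ρ²=43 → inactive
o3: d²=349 > ρ²=43 → inactive
F = F_att + ΣF_rep = (7.4167,-9.0666)
p' = p + 1/10·F = (2.7417,6.0933)

Fx=7.4167 Fy=-9.0666 x'=2.7417 y'=6.0933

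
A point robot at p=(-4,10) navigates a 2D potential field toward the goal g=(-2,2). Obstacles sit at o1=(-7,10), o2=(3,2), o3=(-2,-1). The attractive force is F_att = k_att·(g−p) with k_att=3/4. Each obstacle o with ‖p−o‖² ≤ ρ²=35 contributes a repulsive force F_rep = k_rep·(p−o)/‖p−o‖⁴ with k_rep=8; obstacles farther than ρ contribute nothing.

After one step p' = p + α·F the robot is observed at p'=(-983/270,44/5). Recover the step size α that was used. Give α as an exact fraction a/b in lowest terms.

α = 1/5

F_att = 3/4·(g−p) = 3/4·(2,-8) = (1.5000,-6.0000)
o1: d²=9 ≤ ρ²=35; F_rep = 8·(3,0)/9² = (0.2963,0.0000)
o2: d²=113 > ρ²=35 → inactive
o3: d²=125 > ρ²=35 → inactive
F = F_att + ΣF_rep = (1.7963,-6.0000)
Δp = p'−p = (0.3593,-1.2000); α = Δx/Fx = (97/270) / (97/54) = 1/5
check: Δy/Fy = (-6/5) / (-6) = 1/5 ✓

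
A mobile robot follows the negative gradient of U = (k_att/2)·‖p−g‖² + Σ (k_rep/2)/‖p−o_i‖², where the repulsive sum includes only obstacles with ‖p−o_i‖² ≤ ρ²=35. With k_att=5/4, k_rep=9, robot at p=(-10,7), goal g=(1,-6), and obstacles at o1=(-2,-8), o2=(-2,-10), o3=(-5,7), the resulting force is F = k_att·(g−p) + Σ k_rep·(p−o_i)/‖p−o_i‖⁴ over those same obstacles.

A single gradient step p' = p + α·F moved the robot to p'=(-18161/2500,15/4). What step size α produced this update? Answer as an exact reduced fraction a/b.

α = 1/5

F_att = 5/4·(g−p) = 5/4·(11,-13) = (13.7500,-16.2500)
o1: d²=289 > ρ²=35 → inactive
o2: d²=353 > ρ²=35 → inactive
o3: d²=25 ≤ ρ²=35; F_rep = 9·(-5,0)/25² = (-0.0720,0.0000)
F = F_att + ΣF_rep = (13.6780,-16.2500)
Δp = p'−p = (2.7356,-3.2500); α = Δx/Fx = (6839/2500) / (6839/500) = 1/5
check: Δy/Fy = (-13/4) / (-65/4) = 1/5 ✓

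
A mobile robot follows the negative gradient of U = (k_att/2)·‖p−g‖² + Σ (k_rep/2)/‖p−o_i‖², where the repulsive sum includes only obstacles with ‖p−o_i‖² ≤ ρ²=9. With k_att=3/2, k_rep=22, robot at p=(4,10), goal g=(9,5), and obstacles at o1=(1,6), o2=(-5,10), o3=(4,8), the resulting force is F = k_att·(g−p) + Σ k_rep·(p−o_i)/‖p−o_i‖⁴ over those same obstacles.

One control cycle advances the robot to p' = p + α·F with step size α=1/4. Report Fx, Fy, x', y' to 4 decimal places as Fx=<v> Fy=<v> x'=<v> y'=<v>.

Fx=7.5000 Fy=-4.7500 x'=5.8750 y'=8.8125

F_att = 3/2·(g−p) = 3/2·(5,-5) = (7.5000,-7.5000)
o1: d²=25 > ρ²=9 → inactive
o2: d²=81 > ρ²=9 → inactive
o3: d²=4 ≤ ρ²=9; F_rep = 22·(0,2)/4² = (0.0000,2.7500)
F = F_att + ΣF_rep = (7.5000,-4.7500)
p' = p + 1/4·F = (5.8750,8.8125)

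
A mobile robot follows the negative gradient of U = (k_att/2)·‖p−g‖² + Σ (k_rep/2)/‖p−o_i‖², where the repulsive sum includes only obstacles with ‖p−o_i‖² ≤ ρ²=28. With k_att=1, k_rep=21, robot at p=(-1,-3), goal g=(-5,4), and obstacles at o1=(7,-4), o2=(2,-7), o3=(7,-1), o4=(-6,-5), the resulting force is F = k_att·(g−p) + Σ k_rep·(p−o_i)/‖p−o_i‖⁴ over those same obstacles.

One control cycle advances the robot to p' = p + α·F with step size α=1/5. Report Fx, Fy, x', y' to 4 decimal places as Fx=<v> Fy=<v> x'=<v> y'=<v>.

F_att = 1·(g−p) = 1·(-4,7) = (-4.0000,7.0000)
o1: d²=65 > ρ²=28 → inactive
o2: d²=25 ≤ ρ²=28; F_rep = 21·(-3,4)/25² = (-0.1008,0.1344)
o3: d²=68 > ρ²=28 → inactive
o4: d²=29 > ρ²=28 → inactive
F = F_att + ΣF_rep = (-4.1008,7.1344)
p' = p + 1/5·F = (-1.8202,-1.5731)

Fx=-4.1008 Fy=7.1344 x'=-1.8202 y'=-1.5731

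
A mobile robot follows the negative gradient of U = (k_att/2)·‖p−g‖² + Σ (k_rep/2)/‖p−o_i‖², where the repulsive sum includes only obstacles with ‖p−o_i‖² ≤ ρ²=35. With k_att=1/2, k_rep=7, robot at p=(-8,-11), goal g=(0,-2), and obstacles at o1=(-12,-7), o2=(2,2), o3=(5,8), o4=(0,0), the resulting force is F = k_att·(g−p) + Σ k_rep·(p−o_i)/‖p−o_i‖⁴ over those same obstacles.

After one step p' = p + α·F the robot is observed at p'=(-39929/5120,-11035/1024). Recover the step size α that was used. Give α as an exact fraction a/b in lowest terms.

F_att = 1/2·(g−p) = 1/2·(8,9) = (4.0000,4.5000)
o1: d²=32 ≤ ρ²=35; F_rep = 7·(4,-4)/32² = (0.0273,-0.0273)
o2: d²=269 > ρ²=35 → inactive
o3: d²=530 > ρ²=35 → inactive
o4: d²=185 > ρ²=35 → inactive
F = F_att + ΣF_rep = (4.0273,4.4727)
Δp = p'−p = (0.2014,0.2236); α = Δx/Fx = (1031/5120) / (1031/256) = 1/20
check: Δy/Fy = (229/1024) / (1145/256) = 1/20 ✓

α = 1/20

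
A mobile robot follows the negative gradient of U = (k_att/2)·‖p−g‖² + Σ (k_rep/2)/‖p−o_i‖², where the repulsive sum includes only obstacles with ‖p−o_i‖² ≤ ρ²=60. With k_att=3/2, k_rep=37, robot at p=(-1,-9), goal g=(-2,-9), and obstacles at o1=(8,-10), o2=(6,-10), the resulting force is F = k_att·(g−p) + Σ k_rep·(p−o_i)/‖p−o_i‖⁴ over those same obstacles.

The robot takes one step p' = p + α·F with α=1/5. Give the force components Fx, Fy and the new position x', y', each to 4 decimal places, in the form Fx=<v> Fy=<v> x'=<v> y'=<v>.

F_att = 3/2·(g−p) = 3/2·(-1,0) = (-1.5000,0.0000)
o1: d²=82 > ρ²=60 → inactive
o2: d²=50 ≤ ρ²=60; F_rep = 37·(-7,1)/50² = (-0.1036,0.0148)
F = F_att + ΣF_rep = (-1.6036,0.0148)
p' = p + 1/5·F = (-1.3207,-8.9970)

Fx=-1.6036 Fy=0.0148 x'=-1.3207 y'=-8.9970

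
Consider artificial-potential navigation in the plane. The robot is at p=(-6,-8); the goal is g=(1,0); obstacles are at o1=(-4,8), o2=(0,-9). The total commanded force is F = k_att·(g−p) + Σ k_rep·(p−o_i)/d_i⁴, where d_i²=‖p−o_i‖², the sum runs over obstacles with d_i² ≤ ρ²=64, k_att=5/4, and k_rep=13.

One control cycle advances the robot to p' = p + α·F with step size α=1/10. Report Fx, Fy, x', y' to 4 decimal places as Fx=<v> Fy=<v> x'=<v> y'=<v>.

F_att = 5/4·(g−p) = 5/4·(7,8) = (8.7500,10.0000)
o1: d²=260 > ρ²=64 → inactive
o2: d²=37 ≤ ρ²=64; F_rep = 13·(-6,1)/37² = (-0.0570,0.0095)
F = F_att + ΣF_rep = (8.6930,10.0095)
p' = p + 1/10·F = (-5.1307,-6.9991)

Fx=8.6930 Fy=10.0095 x'=-5.1307 y'=-6.9991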